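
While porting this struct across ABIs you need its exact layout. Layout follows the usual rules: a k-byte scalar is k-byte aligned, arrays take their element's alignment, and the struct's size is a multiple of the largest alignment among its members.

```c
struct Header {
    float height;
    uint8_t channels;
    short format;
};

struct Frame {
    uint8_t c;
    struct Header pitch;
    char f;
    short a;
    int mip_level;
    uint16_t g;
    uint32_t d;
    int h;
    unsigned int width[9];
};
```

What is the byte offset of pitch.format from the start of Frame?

Header: @0: height [4B, align 4] → 4; @4: channels [1B, align 1] → 5; +1 pad (align 2); @6: format [2B, align 2] → 8; size 8, align 4
@0: c [1B, align 1] → 1
+3 pad (align 4)
@4: pitch [8B, align 4] → 12
within Header: format at 6
4 + 6 = 10

10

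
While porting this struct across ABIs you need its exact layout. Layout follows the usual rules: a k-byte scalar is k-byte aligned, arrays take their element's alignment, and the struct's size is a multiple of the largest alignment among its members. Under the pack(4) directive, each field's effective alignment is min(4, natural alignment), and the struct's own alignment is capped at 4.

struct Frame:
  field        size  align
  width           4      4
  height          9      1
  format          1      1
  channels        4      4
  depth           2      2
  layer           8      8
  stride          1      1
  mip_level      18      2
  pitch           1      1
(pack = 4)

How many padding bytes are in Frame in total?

width at 0 (size 4, align 4) → ends 4
height at 4 (size 9, align 1) → ends 13
format at 13 (size 1, align 1) → ends 14
pad 2 to align 4 for channels
channels at 16 (size 4, align 4) → ends 20
depth at 20 (size 2, align 2) → ends 22
pad 2 to align 4 for layer
layer at 24 (size 8, align 4) → ends 32
stride at 32 (size 1, align 1) → ends 33
pad 1 to align 2 for mip_level
mip_level at 34 (size 18, align 2) → ends 52
pitch at 52 (size 1, align 1) → ends 53
tail pad 3 to reach multiple of 4
total 56 bytes, alignment 4
data bytes 48, size 56 → padding 8

8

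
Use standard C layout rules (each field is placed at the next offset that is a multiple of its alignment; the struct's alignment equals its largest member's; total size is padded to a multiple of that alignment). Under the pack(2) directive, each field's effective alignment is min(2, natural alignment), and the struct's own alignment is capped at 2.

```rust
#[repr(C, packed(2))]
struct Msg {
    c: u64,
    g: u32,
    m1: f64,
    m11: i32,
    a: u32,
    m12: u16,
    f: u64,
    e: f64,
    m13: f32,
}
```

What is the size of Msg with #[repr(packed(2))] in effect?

@0: c [8B, align 2] → 8
@8: g [4B, align 2] → 12
@12: m1 [8B, align 2] → 20
@20: m11 [4B, align 2] → 24
@24: a [4B, align 2] → 28
@28: m12 [2B, align 2] → 30
@30: f [8B, align 2] → 38
@38: e [8B, align 2] → 46
@46: m13 [4B, align 2] → 50
size 50, align 2

50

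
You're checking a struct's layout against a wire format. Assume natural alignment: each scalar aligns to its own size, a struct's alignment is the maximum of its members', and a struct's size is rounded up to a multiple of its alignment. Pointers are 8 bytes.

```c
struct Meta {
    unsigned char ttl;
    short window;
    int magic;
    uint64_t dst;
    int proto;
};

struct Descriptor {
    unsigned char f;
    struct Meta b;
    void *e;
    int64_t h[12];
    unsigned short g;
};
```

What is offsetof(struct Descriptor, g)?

Meta: @0: ttl [1B, align 1] → 1; +1 pad (align 2); @2: window [2B, align 2] → 4; @4: magic [4B, align 4] → 8; @8: dst [8B, align 8] → 16; @16: proto [4B, align 4] → 20; +4 tail pad (align 8); size 24, align 8
@0: f [1B, align 1] → 1
+7 pad (align 8)
@8: b [24B, align 8] → 32
@32: e [8B, align 8] → 40
@40: h [96B, align 8] → 136
@136: g [2B, align 2] → 138

136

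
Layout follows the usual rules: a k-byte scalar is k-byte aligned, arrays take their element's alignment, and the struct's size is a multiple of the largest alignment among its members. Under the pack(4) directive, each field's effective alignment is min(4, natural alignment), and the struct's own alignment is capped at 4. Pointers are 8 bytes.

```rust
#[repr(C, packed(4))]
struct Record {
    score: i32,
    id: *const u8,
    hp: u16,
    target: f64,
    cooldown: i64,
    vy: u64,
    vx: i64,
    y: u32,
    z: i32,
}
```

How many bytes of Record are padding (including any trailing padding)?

@0: score [4B, align 4] → 4
@4: id [8B, align 4] → 12
@12: hp [2B, align 2] → 14
+2 pad (align 4)
@16: target [8B, align 4] → 24
@24: cooldown [8B, align 4] → 32
@32: vy [8B, align 4] → 40
@40: vx [8B, align 4] → 48
@48: y [4B, align 4] → 52
@52: z [4B, align 4] → 56
size 56, align 4
data bytes 54, size 56 → padding 2

2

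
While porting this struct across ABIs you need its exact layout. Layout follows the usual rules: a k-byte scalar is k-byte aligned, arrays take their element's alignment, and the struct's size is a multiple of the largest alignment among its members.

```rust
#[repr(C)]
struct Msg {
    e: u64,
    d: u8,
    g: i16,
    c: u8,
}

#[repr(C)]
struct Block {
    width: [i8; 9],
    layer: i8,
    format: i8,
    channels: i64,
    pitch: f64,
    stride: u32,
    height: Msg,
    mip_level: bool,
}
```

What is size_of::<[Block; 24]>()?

1536

Msg: e at 0 (size 8, align 8) → ends 8; d at 8 (size 1, align 1) → ends 9; pad 1 to align 2 for g; g at 10 (size 2, align 2) → ends 12; c at 12 (size 1, align 1) → ends 13; tail pad 3 to reach multiple of 8; total 16 bytes, alignment 8
width at 0 (size 9, align 1) → ends 9
layer at 9 (size 1, align 1) → ends 10
format at 10 (size 1, align 1) → ends 11
pad 5 to align 8 for channels
channels at 16 (size 8, align 8) → ends 24
pitch at 24 (size 8, align 8) → ends 32
stride at 32 (size 4, align 4) → ends 36
pad 4 to align 8 for height
height at 40 (size 16, align 8) → ends 56
mip_level at 56 (size 1, align 1) → ends 57
tail pad 7 to reach multiple of 8
total 64 bytes, alignment 8
array of 24: 24 × 64 = 1536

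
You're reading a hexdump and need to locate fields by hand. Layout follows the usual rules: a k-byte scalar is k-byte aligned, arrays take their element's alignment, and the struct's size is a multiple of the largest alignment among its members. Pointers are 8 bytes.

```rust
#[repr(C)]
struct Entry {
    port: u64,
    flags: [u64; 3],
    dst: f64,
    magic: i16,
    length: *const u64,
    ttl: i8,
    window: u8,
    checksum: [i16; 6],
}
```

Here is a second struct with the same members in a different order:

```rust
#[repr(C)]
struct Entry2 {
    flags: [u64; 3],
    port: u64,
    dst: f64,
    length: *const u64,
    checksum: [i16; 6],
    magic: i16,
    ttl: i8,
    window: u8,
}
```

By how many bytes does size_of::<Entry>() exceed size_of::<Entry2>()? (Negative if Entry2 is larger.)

port at 0 (size 8, align 8) → ends 8
flags at 8 (size 24, align 8) → ends 32
dst at 32 (size 8, align 8) → ends 40
magic at 40 (size 2, align 2) → ends 42
pad 6 to align 8 for length
length at 48 (size 8, align 8) → ends 56
ttl at 56 (size 1, align 1) → ends 57
window at 57 (size 1, align 1) → ends 58
checksum at 58 (size 12, align 2) → ends 70
tail pad 2 to reach multiple of 8
total 72 bytes, alignment 8
— Entry2 —
flags at 0 (size 24, align 8) → ends 24
port at 24 (size 8, align 8) → ends 32
dst at 32 (size 8, align 8) → ends 40
length at 40 (size 8, align 8) → ends 48
checksum at 48 (size 12, align 2) → ends 60
magic at 60 (size 2, align 2) → ends 62
ttl at 62 (size 1, align 1) → ends 63
window at 63 (size 1, align 1) → ends 64
total 64 bytes, alignment 8
72 − 64 = 8

8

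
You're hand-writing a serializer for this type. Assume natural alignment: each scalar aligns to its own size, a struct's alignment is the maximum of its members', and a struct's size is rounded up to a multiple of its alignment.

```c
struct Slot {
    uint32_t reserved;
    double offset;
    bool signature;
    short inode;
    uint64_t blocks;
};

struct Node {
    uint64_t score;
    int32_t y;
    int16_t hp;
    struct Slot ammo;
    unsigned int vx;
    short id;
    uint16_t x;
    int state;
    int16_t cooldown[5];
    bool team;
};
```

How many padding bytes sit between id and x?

0

Slot: reserved at 0 (size 4, align 4) → ends 4; pad 4 to align 8 for offset; offset at 8 (size 8, align 8) → ends 16; signature at 16 (size 1, align 1) → ends 17; pad 1 to align 2 for inode; inode at 18 (size 2, align 2) → ends 20; pad 4 to align 8 for blocks; blocks at 24 (size 8, align 8) → ends 32; total 32 bytes, alignment 8
score at 0 (size 8, align 8) → ends 8
y at 8 (size 4, align 4) → ends 12
hp at 12 (size 2, align 2) → ends 14
pad 2 to align 8 for ammo
ammo at 16 (size 32, align 8) → ends 48
vx at 48 (size 4, align 4) → ends 52
id at 52 (size 2, align 2) → ends 54
x at 54 (size 2, align 2) → ends 56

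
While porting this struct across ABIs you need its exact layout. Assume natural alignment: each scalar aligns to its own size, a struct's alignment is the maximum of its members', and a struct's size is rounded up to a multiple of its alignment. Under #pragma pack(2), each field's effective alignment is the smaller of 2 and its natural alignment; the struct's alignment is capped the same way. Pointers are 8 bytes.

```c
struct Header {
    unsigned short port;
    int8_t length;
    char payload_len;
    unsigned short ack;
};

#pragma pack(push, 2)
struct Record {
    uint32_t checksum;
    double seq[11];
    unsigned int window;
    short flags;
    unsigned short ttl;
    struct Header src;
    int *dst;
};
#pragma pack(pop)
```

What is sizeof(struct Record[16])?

1824

Header: 0..2  port  (2B, 2-aligned); 2..3  length  (1B, 1-aligned); 3..4  payload_len  (1B, 1-aligned); 4..6  ack  (2B, 2-aligned); sizeof = 6, alignof = 2
0..4  checksum  (4B, 2-aligned)
4..92  seq  (88B, 2-aligned)
92..96  window  (4B, 2-aligned)
96..98  flags  (2B, 2-aligned)
98..100  ttl  (2B, 2-aligned)
100..106  src  (6B, 2-aligned)
106..114  dst  (8B, 2-aligned)
sizeof = 114, alignof = 2
array of 16: 16 × 114 = 1824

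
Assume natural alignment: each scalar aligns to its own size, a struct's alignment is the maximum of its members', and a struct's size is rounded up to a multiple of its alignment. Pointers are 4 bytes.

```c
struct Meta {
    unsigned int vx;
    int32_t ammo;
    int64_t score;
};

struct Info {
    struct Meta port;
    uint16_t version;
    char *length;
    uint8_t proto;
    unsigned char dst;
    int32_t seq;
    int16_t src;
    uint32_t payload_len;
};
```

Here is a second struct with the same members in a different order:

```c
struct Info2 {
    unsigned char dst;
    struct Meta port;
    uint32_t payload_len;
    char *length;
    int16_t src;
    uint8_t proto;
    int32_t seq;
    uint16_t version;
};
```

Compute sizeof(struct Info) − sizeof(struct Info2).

Meta: 0..4  vx  (4B, 4-aligned); 4..8  ammo  (4B, 4-aligned); 8..16  score  (8B, 8-aligned); sizeof = 16, alignof = 8
0..16  port  (16B, 8-aligned)
16..18  version  (2B, 2-aligned)
18..20  -- padding (2B)
20..24  length  (4B, 4-aligned)
24..25  proto  (1B, 1-aligned)
25..26  dst  (1B, 1-aligned)
26..28  -- padding (2B)
28..32  seq  (4B, 4-aligned)
32..34  src  (2B, 2-aligned)
34..36  -- padding (2B)
36..40  payload_len  (4B, 4-aligned)
sizeof = 40, alignof = 8
— Info2 —
0..1  dst  (1B, 1-aligned)
1..8  -- padding (7B)
8..24  port  (16B, 8-aligned)
24..28  payload_len  (4B, 4-aligned)
28..32  length  (4B, 4-aligned)
32..34  src  (2B, 2-aligned)
34..35  proto  (1B, 1-aligned)
35..36  -- padding (1B)
36..40  seq  (4B, 4-aligned)
40..42  version  (2B, 2-aligned)
42..48  -- tail padding (6B)
sizeof = 48, alignof = 8
40 − 48 = -8

-8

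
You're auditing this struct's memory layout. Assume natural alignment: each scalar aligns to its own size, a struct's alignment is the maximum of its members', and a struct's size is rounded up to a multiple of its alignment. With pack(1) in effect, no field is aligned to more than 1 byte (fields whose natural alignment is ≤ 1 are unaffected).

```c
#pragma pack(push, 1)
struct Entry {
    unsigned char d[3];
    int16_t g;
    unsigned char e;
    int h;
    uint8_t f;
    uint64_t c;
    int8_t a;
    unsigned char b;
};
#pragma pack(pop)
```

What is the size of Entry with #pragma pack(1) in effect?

@0: d [3B, align 1] → 3
@3: g [2B, align 1] → 5
@5: e [1B, align 1] → 6
@6: h [4B, align 1] → 10
@10: f [1B, align 1] → 11
@11: c [8B, align 1] → 19
@19: a [1B, align 1] → 20
@20: b [1B, align 1] → 21
size 21, align 1

21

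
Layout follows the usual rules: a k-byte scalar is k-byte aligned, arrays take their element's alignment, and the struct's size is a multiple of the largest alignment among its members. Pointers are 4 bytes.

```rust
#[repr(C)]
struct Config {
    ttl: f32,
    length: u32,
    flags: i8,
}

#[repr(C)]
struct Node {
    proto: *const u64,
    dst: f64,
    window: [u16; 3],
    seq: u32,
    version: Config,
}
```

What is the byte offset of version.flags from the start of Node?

36

Config: @0: ttl [4B, align 4] → 4; @4: length [4B, align 4] → 8; @8: flags [1B, align 1] → 9; +3 tail pad (align 4); size 12, align 4
@0: proto [4B, align 4] → 4
+4 pad (align 8)
@8: dst [8B, align 8] → 16
@16: window [6B, align 2] → 22
+2 pad (align 4)
@24: seq [4B, align 4] → 28
@28: version [12B, align 4] → 40
within Config: flags at 8
28 + 8 = 36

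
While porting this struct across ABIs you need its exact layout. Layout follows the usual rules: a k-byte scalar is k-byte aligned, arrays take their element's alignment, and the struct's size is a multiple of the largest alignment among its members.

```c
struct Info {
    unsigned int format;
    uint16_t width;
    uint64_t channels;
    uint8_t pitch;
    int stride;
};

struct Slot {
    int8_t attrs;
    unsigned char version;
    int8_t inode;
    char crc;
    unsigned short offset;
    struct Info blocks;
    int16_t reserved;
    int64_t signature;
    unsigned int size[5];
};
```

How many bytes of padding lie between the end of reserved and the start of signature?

Info: format at 0 (size 4, align 4) → ends 4; width at 4 (size 2, align 2) → ends 6; pad 2 to align 8 for channels; channels at 8 (size 8, align 8) → ends 16; pitch at 16 (size 1, align 1) → ends 17; pad 3 to align 4 for stride; stride at 20 (size 4, align 4) → ends 24; total 24 bytes, alignment 8
attrs at 0 (size 1, align 1) → ends 1
version at 1 (size 1, align 1) → ends 2
inode at 2 (size 1, align 1) → ends 3
crc at 3 (size 1, align 1) → ends 4
offset at 4 (size 2, align 2) → ends 6
pad 2 to align 8 for blocks
blocks at 8 (size 24, align 8) → ends 32
reserved at 32 (size 2, align 2) → ends 34
pad 6 to align 8 for signature
signature at 40 (size 8, align 8) → ends 48

6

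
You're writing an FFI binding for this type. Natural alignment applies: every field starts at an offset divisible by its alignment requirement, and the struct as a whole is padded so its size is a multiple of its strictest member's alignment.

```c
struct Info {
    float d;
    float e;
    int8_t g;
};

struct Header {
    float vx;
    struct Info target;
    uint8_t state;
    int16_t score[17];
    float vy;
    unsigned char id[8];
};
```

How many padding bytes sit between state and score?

1

Info: d at 0 (size 4, align 4) → ends 4; e at 4 (size 4, align 4) → ends 8; g at 8 (size 1, align 1) → ends 9; tail pad 3 to reach multiple of 4; total 12 bytes, alignment 4
vx at 0 (size 4, align 4) → ends 4
target at 4 (size 12, align 4) → ends 16
state at 16 (size 1, align 1) → ends 17
pad 1 to align 2 for score
score at 18 (size 34, align 2) → ends 52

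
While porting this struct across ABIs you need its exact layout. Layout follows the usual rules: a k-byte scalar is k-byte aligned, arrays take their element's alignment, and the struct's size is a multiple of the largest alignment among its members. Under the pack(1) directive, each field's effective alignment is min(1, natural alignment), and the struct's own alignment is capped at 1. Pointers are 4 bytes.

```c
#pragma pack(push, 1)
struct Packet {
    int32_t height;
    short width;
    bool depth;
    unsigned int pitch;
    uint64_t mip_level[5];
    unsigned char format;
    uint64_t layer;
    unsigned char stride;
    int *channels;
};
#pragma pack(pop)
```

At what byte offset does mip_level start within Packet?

11

height at 0 (size 4, align 1) → ends 4
width at 4 (size 2, align 1) → ends 6
depth at 6 (size 1, align 1) → ends 7
pitch at 7 (size 4, align 1) → ends 11
mip_level at 11 (size 40, align 1) → ends 51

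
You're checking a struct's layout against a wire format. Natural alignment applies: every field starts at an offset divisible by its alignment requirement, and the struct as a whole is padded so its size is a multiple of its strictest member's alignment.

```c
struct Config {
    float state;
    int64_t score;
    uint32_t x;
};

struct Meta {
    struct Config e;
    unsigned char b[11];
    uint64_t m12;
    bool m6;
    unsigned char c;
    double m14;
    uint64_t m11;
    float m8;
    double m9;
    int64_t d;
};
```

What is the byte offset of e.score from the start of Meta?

8

Config: @0: state [4B, align 4] → 4; +4 pad (align 8); @8: score [8B, align 8] → 16; @16: x [4B, align 4] → 20; +4 tail pad (align 8); size 24, align 8
@0: e [24B, align 8] → 24
within Config: score at 8
0 + 8 = 8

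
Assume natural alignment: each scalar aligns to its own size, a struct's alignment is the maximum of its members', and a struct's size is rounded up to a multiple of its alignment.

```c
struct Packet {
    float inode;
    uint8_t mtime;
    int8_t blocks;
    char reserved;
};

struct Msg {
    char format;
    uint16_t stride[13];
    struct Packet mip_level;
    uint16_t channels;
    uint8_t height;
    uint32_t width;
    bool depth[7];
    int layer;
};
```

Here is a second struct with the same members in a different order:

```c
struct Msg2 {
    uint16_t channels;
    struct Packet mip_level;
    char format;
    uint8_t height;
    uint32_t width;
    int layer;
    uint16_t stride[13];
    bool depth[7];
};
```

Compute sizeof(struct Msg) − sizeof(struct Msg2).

-4

Packet: @0: inode [4B, align 4] → 4; @4: mtime [1B, align 1] → 5; @5: blocks [1B, align 1] → 6; @6: reserved [1B, align 1] → 7; +1 tail pad (align 4); size 8, align 4
@0: format [1B, align 1] → 1
+1 pad (align 2)
@2: stride [26B, align 2] → 28
@28: mip_level [8B, align 4] → 36
@36: channels [2B, align 2] → 38
@38: height [1B, align 1] → 39
+1 pad (align 4)
@40: width [4B, align 4] → 44
@44: depth [7B, align 1] → 51
+1 pad (align 4)
@52: layer [4B, align 4] → 56
size 56, align 4
— Msg2 —
@0: channels [2B, align 2] → 2
+2 pad (align 4)
@4: mip_level [8B, align 4] → 12
@12: format [1B, align 1] → 13
@13: height [1B, align 1] → 14
+2 pad (align 4)
@16: width [4B, align 4] → 20
@20: layer [4B, align 4] → 24
@24: stride [26B, align 2] → 50
@50: depth [7B, align 1] → 57
+3 tail pad (align 4)
size 60, align 4
56 − 60 = -4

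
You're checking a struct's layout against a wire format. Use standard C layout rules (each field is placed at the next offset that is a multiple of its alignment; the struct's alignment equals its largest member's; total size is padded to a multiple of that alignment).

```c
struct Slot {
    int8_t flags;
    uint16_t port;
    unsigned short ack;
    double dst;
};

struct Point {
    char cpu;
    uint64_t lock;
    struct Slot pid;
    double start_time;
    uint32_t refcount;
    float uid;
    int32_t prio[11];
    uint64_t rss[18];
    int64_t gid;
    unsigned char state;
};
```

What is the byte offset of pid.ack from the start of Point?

20

Slot: @0: flags [1B, align 1] → 1; +1 pad (align 2); @2: port [2B, align 2] → 4; @4: ack [2B, align 2] → 6; +2 pad (align 8); @8: dst [8B, align 8] → 16; size 16, align 8
@0: cpu [1B, align 1] → 1
+7 pad (align 8)
@8: lock [8B, align 8] → 16
@16: pid [16B, align 8] → 32
within Slot: ack at 4
16 + 4 = 20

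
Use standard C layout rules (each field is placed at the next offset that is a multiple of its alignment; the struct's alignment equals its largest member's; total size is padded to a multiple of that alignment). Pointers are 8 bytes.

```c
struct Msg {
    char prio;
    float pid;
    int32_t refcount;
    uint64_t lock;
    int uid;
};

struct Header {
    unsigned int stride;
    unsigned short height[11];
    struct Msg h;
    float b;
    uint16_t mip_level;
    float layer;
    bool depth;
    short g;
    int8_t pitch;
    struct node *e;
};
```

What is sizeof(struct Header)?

96 bytes

Msg: prio at 0 (size 1, align 1) → ends 1; pad 3 to align 4 for pid; pid at 4 (size 4, align 4) → ends 8; refcount at 8 (size 4, align 4) → ends 12; pad 4 to align 8 for lock; lock at 16 (size 8, align 8) → ends 24; uid at 24 (size 4, align 4) → ends 28; tail pad 4 to reach multiple of 8; total 32 bytes, alignment 8
stride at 0 (size 4, align 4) → ends 4
height at 4 (size 22, align 2) → ends 26
pad 6 to align 8 for h
h at 32 (size 32, align 8) → ends 64
b at 64 (size 4, align 4) → ends 68
mip_level at 68 (size 2, align 2) → ends 70
pad 2 to align 4 for layer
layer at 72 (size 4, align 4) → ends 76
depth at 76 (size 1, align 1) → ends 77
pad 1 to align 2 for g
g at 78 (size 2, align 2) → ends 80
pitch at 80 (size 1, align 1) → ends 81
pad 7 to align 8 for e
e at 88 (size 8, align 8) → ends 96
total 96 bytes, alignment 8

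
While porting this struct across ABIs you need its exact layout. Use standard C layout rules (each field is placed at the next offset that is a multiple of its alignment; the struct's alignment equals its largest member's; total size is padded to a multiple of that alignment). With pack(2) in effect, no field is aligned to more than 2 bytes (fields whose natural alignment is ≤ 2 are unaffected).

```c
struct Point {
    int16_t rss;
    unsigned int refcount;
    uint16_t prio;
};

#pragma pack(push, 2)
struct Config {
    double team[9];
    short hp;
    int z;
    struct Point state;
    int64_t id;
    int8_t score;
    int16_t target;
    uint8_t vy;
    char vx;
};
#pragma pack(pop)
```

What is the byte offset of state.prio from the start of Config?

Point: 0..2  rss  (2B, 2-aligned); 2..4  -- padding (2B); 4..8  refcount  (4B, 4-aligned); 8..10  prio  (2B, 2-aligned); 10..12  -- tail padding (2B); sizeof = 12, alignof = 4
0..72  team  (72B, 2-aligned)
72..74  hp  (2B, 2-aligned)
74..78  z  (4B, 2-aligned)
78..90  state  (12B, 2-aligned)
within Point: prio at 8
78 + 8 = 86

86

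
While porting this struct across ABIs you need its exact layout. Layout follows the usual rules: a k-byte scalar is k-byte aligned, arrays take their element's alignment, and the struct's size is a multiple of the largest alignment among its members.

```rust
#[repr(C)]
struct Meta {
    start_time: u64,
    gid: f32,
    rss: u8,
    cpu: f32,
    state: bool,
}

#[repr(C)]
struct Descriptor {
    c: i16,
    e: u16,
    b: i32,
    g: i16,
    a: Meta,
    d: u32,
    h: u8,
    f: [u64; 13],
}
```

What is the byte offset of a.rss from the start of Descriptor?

Meta: 0..8  start_time  (8B, 8-aligned); 8..12  gid  (4B, 4-aligned); 12..13  rss  (1B, 1-aligned); 13..16  -- padding (3B); 16..20  cpu  (4B, 4-aligned); 20..21  state  (1B, 1-aligned); 21..24  -- tail padding (3B); sizeof = 24, alignof = 8
0..2  c  (2B, 2-aligned)
2..4  e  (2B, 2-aligned)
4..8  b  (4B, 4-aligned)
8..10  g  (2B, 2-aligned)
10..16  -- padding (6B)
16..40  a  (24B, 8-aligned)
within Meta: rss at 12
16 + 12 = 28

28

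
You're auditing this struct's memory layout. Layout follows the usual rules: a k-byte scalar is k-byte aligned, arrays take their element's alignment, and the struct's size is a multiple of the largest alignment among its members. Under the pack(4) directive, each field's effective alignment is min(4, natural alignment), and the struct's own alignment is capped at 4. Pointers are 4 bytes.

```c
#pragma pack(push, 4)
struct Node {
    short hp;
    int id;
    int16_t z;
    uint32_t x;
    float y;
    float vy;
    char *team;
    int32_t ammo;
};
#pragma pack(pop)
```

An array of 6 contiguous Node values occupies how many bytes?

192

0..2  hp  (2B, 2-aligned)
2..4  -- padding (2B)
4..8  id  (4B, 4-aligned)
8..10  z  (2B, 2-aligned)
10..12  -- padding (2B)
12..16  x  (4B, 4-aligned)
16..20  y  (4B, 4-aligned)
20..24  vy  (4B, 4-aligned)
24..28  team  (4B, 4-aligned)
28..32  ammo  (4B, 4-aligned)
sizeof = 32, alignof = 4
array of 6: 6 × 32 = 192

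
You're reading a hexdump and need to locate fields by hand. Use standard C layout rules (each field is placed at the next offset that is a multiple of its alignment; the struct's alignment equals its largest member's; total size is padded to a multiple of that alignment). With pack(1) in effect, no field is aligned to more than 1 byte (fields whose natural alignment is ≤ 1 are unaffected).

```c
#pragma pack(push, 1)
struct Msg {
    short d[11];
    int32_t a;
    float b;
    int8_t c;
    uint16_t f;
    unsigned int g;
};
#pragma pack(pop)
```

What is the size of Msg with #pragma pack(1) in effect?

@0: d [22B, align 1] → 22
@22: a [4B, align 1] → 26
@26: b [4B, align 1] → 30
@30: c [1B, align 1] → 31
@31: f [2B, align 1] → 33
@33: g [4B, align 1] → 37
size 37, align 1

37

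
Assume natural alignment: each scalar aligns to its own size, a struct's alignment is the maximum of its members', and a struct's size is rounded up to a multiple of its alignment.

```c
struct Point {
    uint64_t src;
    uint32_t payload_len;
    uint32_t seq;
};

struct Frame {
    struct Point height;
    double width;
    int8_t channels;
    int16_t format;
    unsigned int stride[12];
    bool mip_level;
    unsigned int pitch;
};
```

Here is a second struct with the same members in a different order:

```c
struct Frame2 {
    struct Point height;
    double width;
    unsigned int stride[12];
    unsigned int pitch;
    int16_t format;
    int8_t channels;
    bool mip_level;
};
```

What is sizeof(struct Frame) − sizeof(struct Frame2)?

8

Point: @0: src [8B, align 8] → 8; @8: payload_len [4B, align 4] → 12; @12: seq [4B, align 4] → 16; size 16, align 8
@0: height [16B, align 8] → 16
@16: width [8B, align 8] → 24
@24: channels [1B, align 1] → 25
+1 pad (align 2)
@26: format [2B, align 2] → 28
@28: stride [48B, align 4] → 76
@76: mip_level [1B, align 1] → 77
+3 pad (align 4)
@80: pitch [4B, align 4] → 84
+4 tail pad (align 8)
size 88, align 8
— Frame2 —
@0: height [16B, align 8] → 16
@16: width [8B, align 8] → 24
@24: stride [48B, align 4] → 72
@72: pitch [4B, align 4] → 76
@76: format [2B, align 2] → 78
@78: channels [1B, align 1] → 79
@79: mip_level [1B, align 1] → 80
size 80, align 8
88 − 80 = 8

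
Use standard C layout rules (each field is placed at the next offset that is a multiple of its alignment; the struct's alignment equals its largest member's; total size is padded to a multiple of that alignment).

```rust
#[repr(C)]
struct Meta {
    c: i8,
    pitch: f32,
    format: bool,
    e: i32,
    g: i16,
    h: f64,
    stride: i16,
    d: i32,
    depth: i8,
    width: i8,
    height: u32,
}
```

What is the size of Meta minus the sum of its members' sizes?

16

@0: c [1B, align 1] → 1
+3 pad (align 4)
@4: pitch [4B, align 4] → 8
@8: format [1B, align 1] → 9
+3 pad (align 4)
@12: e [4B, align 4] → 16
@16: g [2B, align 2] → 18
+6 pad (align 8)
@24: h [8B, align 8] → 32
@32: stride [2B, align 2] → 34
+2 pad (align 4)
@36: d [4B, align 4] → 40
@40: depth [1B, align 1] → 41
@41: width [1B, align 1] → 42
+2 pad (align 4)
@44: height [4B, align 4] → 48
size 48, align 8
data bytes 32, size 48 → padding 16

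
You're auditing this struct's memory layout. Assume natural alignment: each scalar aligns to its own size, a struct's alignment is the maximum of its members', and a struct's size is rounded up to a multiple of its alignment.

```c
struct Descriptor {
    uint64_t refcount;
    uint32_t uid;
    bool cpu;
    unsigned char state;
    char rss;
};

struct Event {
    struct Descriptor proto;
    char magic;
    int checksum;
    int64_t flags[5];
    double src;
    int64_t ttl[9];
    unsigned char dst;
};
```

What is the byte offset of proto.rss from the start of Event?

14

Descriptor: @0: refcount [8B, align 8] → 8; @8: uid [4B, align 4] → 12; @12: cpu [1B, align 1] → 13; @13: state [1B, align 1] → 14; @14: rss [1B, align 1] → 15; +1 tail pad (align 8); size 16, align 8
@0: proto [16B, align 8] → 16
within Descriptor: rss at 14
0 + 14 = 14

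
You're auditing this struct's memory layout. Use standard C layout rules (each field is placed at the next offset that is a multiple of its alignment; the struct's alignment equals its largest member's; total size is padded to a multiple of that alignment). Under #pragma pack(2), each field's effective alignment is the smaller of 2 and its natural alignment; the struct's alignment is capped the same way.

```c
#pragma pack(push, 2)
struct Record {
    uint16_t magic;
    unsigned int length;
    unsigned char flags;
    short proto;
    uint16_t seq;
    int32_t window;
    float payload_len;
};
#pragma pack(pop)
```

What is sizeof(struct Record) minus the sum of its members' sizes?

magic at 0 (size 2, align 2) → ends 2
length at 2 (size 4, align 2) → ends 6
flags at 6 (size 1, align 1) → ends 7
pad 1 to align 2 for proto
proto at 8 (size 2, align 2) → ends 10
seq at 10 (size 2, align 2) → ends 12
window at 12 (size 4, align 2) → ends 16
payload_len at 16 (size 4, align 2) → ends 20
total 20 bytes, alignment 2
data bytes 19, size 20 → padding 1

1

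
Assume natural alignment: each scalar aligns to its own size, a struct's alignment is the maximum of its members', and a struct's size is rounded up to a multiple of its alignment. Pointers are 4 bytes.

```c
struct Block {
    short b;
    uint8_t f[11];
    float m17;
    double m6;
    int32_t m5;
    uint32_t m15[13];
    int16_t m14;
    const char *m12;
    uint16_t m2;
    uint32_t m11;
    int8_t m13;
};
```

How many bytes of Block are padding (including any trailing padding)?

@0: b [2B, align 2] → 2
@2: f [11B, align 1] → 13
+3 pad (align 4)
@16: m17 [4B, align 4] → 20
+4 pad (align 8)
@24: m6 [8B, align 8] → 32
@32: m5 [4B, align 4] → 36
@36: m15 [52B, align 4] → 88
@88: m14 [2B, align 2] → 90
+2 pad (align 4)
@92: m12 [4B, align 4] → 96
@96: m2 [2B, align 2] → 98
+2 pad (align 4)
@100: m11 [4B, align 4] → 104
@104: m13 [1B, align 1] → 105
+7 tail pad (align 8)
size 112, align 8
data bytes 94, size 112 → padding 18

18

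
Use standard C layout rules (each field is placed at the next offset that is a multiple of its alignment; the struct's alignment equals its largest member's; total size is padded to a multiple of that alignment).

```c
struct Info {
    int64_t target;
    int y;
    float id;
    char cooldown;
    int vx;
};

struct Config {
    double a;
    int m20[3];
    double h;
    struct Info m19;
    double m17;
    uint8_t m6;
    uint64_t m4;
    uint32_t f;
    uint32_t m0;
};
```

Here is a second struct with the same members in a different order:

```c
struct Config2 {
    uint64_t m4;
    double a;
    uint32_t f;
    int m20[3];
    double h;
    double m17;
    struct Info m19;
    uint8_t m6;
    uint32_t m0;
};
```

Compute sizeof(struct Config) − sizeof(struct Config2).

8

Info: 0..8  target  (8B, 8-aligned); 8..12  y  (4B, 4-aligned); 12..16  id  (4B, 4-aligned); 16..17  cooldown  (1B, 1-aligned); 17..20  -- padding (3B); 20..24  vx  (4B, 4-aligned); sizeof = 24, alignof = 8
0..8  a  (8B, 8-aligned)
8..20  m20  (12B, 4-aligned)
20..24  -- padding (4B)
24..32  h  (8B, 8-aligned)
32..56  m19  (24B, 8-aligned)
56..64  m17  (8B, 8-aligned)
64..65  m6  (1B, 1-aligned)
65..72  -- padding (7B)
72..80  m4  (8B, 8-aligned)
80..84  f  (4B, 4-aligned)
84..88  m0  (4B, 4-aligned)
sizeof = 88, alignof = 8
— Config2 —
0..8  m4  (8B, 8-aligned)
8..16  a  (8B, 8-aligned)
16..20  f  (4B, 4-aligned)
20..32  m20  (12B, 4-aligned)
32..40  h  (8B, 8-aligned)
40..48  m17  (8B, 8-aligned)
48..72  m19  (24B, 8-aligned)
72..73  m6  (1B, 1-aligned)
73..76  -- padding (3B)
76..80  m0  (4B, 4-aligned)
sizeof = 80, alignof = 8
88 − 80 = 8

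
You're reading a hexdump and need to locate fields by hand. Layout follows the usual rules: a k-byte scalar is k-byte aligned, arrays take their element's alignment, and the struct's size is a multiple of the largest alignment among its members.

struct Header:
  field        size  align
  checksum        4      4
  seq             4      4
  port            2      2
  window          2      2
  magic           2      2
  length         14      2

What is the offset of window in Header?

10

@0: checksum [4B, align 4] → 4
@4: seq [4B, align 4] → 8
@8: port [2B, align 2] → 10
@10: window [2B, align 2] → 12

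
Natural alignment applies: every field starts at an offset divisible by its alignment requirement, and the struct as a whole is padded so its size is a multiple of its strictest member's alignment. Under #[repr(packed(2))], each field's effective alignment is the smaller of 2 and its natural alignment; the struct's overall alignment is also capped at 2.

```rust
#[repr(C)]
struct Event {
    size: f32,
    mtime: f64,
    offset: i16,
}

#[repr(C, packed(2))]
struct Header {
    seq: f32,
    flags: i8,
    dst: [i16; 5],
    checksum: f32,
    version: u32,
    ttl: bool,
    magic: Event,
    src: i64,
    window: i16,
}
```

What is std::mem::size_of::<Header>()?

Event: @0: size [4B, align 4] → 4; +4 pad (align 8); @8: mtime [8B, align 8] → 16; @16: offset [2B, align 2] → 18; +6 tail pad (align 8); size 24, align 8
@0: seq [4B, align 2] → 4
@4: flags [1B, align 1] → 5
+1 pad (align 2)
@6: dst [10B, align 2] → 16
@16: checksum [4B, align 2] → 20
@20: version [4B, align 2] → 24
@24: ttl [1B, align 1] → 25
+1 pad (align 2)
@26: magic [24B, align 2] → 50
@50: src [8B, align 2] → 58
@58: window [2B, align 2] → 60
size 60, align 2

60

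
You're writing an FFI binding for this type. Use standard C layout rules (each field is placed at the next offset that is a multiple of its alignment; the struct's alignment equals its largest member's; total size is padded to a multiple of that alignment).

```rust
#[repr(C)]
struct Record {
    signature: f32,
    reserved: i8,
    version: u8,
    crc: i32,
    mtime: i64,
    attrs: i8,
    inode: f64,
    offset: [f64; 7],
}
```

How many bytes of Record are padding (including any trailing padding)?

13

0..4  signature  (4B, 4-aligned)
4..5  reserved  (1B, 1-aligned)
5..6  version  (1B, 1-aligned)
6..8  -- padding (2B)
8..12  crc  (4B, 4-aligned)
12..16  -- padding (4B)
16..24  mtime  (8B, 8-aligned)
24..25  attrs  (1B, 1-aligned)
25..32  -- padding (7B)
32..40  inode  (8B, 8-aligned)
40..96  offset  (56B, 8-aligned)
sizeof = 96, alignof = 8
data bytes 83, size 96 → padding 13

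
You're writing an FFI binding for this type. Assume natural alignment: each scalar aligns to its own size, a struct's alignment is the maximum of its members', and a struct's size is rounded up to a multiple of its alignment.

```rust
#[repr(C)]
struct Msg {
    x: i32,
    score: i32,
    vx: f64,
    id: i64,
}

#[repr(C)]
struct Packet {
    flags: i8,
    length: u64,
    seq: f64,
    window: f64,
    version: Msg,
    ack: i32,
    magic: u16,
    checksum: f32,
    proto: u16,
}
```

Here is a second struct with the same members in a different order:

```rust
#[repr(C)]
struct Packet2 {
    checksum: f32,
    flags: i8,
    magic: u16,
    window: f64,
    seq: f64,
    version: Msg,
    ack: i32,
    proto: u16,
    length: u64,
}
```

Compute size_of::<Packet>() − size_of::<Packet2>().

8

Msg: @0: x [4B, align 4] → 4; @4: score [4B, align 4] → 8; @8: vx [8B, align 8] → 16; @16: id [8B, align 8] → 24; size 24, align 8
@0: flags [1B, align 1] → 1
+7 pad (align 8)
@8: length [8B, align 8] → 16
@16: seq [8B, align 8] → 24
@24: window [8B, align 8] → 32
@32: version [24B, align 8] → 56
@56: ack [4B, align 4] → 60
@60: magic [2B, align 2] → 62
+2 pad (align 4)
@64: checksum [4B, align 4] → 68
@68: proto [2B, align 2] → 70
+2 tail pad (align 8)
size 72, align 8
— Packet2 —
@0: checksum [4B, align 4] → 4
@4: flags [1B, align 1] → 5
+1 pad (align 2)
@6: magic [2B, align 2] → 8
@8: window [8B, align 8] → 16
@16: seq [8B, align 8] → 24
@24: version [24B, align 8] → 48
@48: ack [4B, align 4] → 52
@52: proto [2B, align 2] → 54
+2 pad (align 8)
@56: length [8B, align 8] → 64
size 64, align 8
72 − 64 = 8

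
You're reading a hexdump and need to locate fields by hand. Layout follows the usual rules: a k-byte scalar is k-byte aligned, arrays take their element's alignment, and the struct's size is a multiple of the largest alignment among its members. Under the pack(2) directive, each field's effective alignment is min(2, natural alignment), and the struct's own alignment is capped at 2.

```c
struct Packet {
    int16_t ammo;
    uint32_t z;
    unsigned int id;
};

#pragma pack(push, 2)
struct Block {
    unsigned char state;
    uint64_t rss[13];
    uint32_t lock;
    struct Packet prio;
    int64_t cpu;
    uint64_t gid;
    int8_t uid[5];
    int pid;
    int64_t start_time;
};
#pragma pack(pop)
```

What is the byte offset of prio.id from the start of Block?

118

Packet: 0..2  ammo  (2B, 2-aligned); 2..4  -- padding (2B); 4..8  z  (4B, 4-aligned); 8..12  id  (4B, 4-aligned); sizeof = 12, alignof = 4
0..1  state  (1B, 1-aligned)
1..2  -- padding (1B)
2..106  rss  (104B, 2-aligned)
106..110  lock  (4B, 2-aligned)
110..122  prio  (12B, 2-aligned)
within Packet: id at 8
110 + 8 = 118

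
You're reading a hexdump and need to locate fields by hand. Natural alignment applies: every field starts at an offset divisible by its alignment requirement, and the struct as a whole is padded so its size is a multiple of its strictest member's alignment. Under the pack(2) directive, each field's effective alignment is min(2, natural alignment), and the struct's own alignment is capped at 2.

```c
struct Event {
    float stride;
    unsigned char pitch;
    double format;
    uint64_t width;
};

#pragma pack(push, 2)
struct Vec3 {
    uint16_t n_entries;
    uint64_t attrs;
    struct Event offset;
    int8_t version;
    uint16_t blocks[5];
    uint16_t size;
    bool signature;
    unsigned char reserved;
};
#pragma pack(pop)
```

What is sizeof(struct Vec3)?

50

Event: stride at 0 (size 4, align 4) → ends 4; pitch at 4 (size 1, align 1) → ends 5; pad 3 to align 8 for format; format at 8 (size 8, align 8) → ends 16; width at 16 (size 8, align 8) → ends 24; total 24 bytes, alignment 8
n_entries at 0 (size 2, align 2) → ends 2
attrs at 2 (size 8, align 2) → ends 10
offset at 10 (size 24, align 2) → ends 34
version at 34 (size 1, align 1) → ends 35
pad 1 to align 2 for blocks
blocks at 36 (size 10, align 2) → ends 46
size at 46 (size 2, align 2) → ends 48
signature at 48 (size 1, align 1) → ends 49
reserved at 49 (size 1, align 1) → ends 50
total 50 bytes, alignment 2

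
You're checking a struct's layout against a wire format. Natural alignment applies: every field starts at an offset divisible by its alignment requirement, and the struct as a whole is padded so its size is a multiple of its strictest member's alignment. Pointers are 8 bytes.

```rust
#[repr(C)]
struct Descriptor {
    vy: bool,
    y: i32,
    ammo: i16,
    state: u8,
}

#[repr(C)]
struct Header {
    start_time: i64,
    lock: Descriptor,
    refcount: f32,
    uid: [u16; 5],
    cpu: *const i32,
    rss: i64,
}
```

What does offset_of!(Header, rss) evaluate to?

48

Descriptor: vy at 0 (size 1, align 1) → ends 1; pad 3 to align 4 for y; y at 4 (size 4, align 4) → ends 8; ammo at 8 (size 2, align 2) → ends 10; state at 10 (size 1, align 1) → ends 11; tail pad 1 to reach multiple of 4; total 12 bytes, alignment 4
start_time at 0 (size 8, align 8) → ends 8
lock at 8 (size 12, align 4) → ends 20
refcount at 20 (size 4, align 4) → ends 24
uid at 24 (size 10, align 2) → ends 34
pad 6 to align 8 for cpu
cpu at 40 (size 8, align 8) → ends 48
rss at 48 (size 8, align 8) → ends 56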